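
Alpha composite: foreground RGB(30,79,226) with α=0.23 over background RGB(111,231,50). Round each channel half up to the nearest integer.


C = α×F + (1-α)×B, with 1-α = 0.77
R: 0.23×30 + 0.77×111 = 6.90 + 85.47 = 92.37 → 92
G: 0.23×79 + 0.77×231 = 18.17 + 177.87 = 196.04 → 196
B: 0.23×226 + 0.77×50 = 51.98 + 38.50 = 90.48 → 90
= RGB(92, 196, 90)


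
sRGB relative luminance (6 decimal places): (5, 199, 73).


Linearize each channel (sRGB transfer function): c = v/255; c_lin = c/12.92 if c ≤ 0.04045, else ((c+0.055)/1.055)^2.4
  R: 5/255 ≈ 0.019608 ≤ 0.04045 → 0.019608/12.92 ≈ 0.001518
  G: 199/255 ≈ 0.780392 > 0.04045 → ((0.780392+0.055)/1.055)^2.4 ≈ 0.571125
  B: 73/255 ≈ 0.286275 > 0.04045 → ((0.286275+0.055)/1.055)^2.4 ≈ 0.066626
R_lin = 0.001518, G_lin = 0.571125, B_lin = 0.066626
L = 0.2126×R + 0.7152×G + 0.0722×B
L = 0.2126×0.001518 + 0.7152×0.571125 + 0.0722×0.066626
L ≈ 0.413602


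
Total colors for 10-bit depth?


Colors = 2^bits = 2^10
= 1,024 colors


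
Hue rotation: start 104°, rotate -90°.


New hue = (H + rotation) mod 360
New hue = (104 -90) mod 360
= 14 mod 360
= 14°


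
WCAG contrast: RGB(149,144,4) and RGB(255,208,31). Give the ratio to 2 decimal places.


Linearize each sRGB channel c=v/255: c/12.92 if c ≤ 0.04045 else ((c+0.055)/1.055)^2.4
L = 0.2126×R_lin + 0.7152×G_lin + 0.0722×B_lin
Color 1 (149,144,4):
  R=149: 149/255≈0.5843 > 0.04045 → ((0.5843+0.055)/1.055)^2.4 ≈ 0.30054
  G=144: 144/255≈0.5647 > 0.04045 → ((0.5647+0.055)/1.055)^2.4 ≈ 0.27889
  B=4: 4/255≈0.0157 ≤ 0.04045 → 0.0157/12.92 ≈ 0.00121
  L1 = 0.2126×0.30054 + 0.7152×0.27889 + 0.0722×0.00121 ≈ 0.26345
Color 2 (255,208,31):
  R=255: 255/255≈1.0000 > 0.04045 → ((1.0000+0.055)/1.055)^2.4 ≈ 1.00000
  G=208: 208/255≈0.8157 > 0.04045 → ((0.8157+0.055)/1.055)^2.4 ≈ 0.63076
  B=31: 31/255≈0.1216 > 0.04045 → ((0.1216+0.055)/1.055)^2.4 ≈ 0.01370
  L2 = 0.2126×1.00000 + 0.7152×0.63076 + 0.0722×0.01370 ≈ 0.66471
Lighter = 0.66471, Darker = 0.26345
Ratio = (L_lighter + 0.05) / (L_darker + 0.05)
Ratio = (0.66471 + 0.05) / (0.26345 + 0.05) = 0.71471 / 0.31345 ≈ 2.2801
Ratio ≈ 2.28:1


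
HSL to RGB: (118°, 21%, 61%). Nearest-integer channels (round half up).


H=118°, S=0.21, L=0.61
C = (1-|2L-1|)×S = (1-|0.22|)×0.21 = 0.1638
H' = H/60 = 118/60 ≈ 1.9667; X = C×(1-|H' mod 2 - 1|) = 0.00546
m = L - C/2 = 0.61 - 0.0819 = 0.5281
Sector ⌊H'⌋ = 1 → (R',G',B') = (0.00546, 0.1638, 0.0)
RGB = ((R'+m)×255, (G'+m)×255, (B'+m)×255) = (136.0578, 176.4345, 134.6655)
Round half up → RGB(136, 176, 135)


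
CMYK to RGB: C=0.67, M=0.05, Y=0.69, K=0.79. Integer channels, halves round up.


R = 255 × (1-C) × (1-K) = 255 × 0.33 × 0.21 = 17.6715 → 18
G = 255 × (1-M) × (1-K) = 255 × 0.95 × 0.21 = 50.8725 → 51
B = 255 × (1-Y) × (1-K) = 255 × 0.31 × 0.21 = 16.6005 → 17
= RGB(18, 51, 17)


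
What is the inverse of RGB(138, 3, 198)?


Invert: (255-R, 255-G, 255-B)
R: 255-138 = 117
G: 255-3 = 252
B: 255-198 = 57
= RGB(117, 252, 57)


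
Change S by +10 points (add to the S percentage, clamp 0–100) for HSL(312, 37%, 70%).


Original S = 37%
Adjustment = +10 percentage points
New S = 37 + (10) = 47
Clamp to [0, 100] → 47
= HSL(312°, 47%, 70%)


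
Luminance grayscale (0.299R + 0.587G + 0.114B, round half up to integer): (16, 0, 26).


Gray = 0.299×R + 0.587×G + 0.114×B
Gray = 0.299×16 + 0.587×0 + 0.114×26
Gray = 4.784 + 0.000 + 2.964
Gray = 7.748 → round half up → 8
Gray = 8


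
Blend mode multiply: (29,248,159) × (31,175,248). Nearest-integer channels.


Multiply: C = A×B/255, rounded to nearest integer
R: 29×31/255 = 899/255 ≈ 3.525 → 4
G: 248×175/255 = 43400/255 ≈ 170.196 → 170
B: 159×248/255 = 39432/255 ≈ 154.635 → 155
= RGB(4, 170, 155)


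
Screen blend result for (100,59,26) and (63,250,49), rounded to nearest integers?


Screen: C = 255 - (255-A)×(255-B)/255, rounded to nearest integer
R: 255 - (255-100)×(255-63)/255 = 255 - 29760/255 ≈ 255 - 116.706 = 138.294 → 138
G: 255 - (255-59)×(255-250)/255 = 255 - 980/255 ≈ 255 - 3.843 = 251.157 → 251
B: 255 - (255-26)×(255-49)/255 = 255 - 47174/255 ≈ 255 - 184.996 = 70.004 → 70
= RGB(138, 251, 70)


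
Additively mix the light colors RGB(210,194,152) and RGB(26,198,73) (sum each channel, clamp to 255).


Additive: each channel = min(255, C₁+C₂)
R: 210+26 = 236 → 236
G: 194+198 = 392 → 255
B: 152+73 = 225 → 225
= RGB(236, 255, 225)


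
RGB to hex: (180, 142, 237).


R = 180 → B4 (hex)
G = 142 → 8E (hex)
B = 237 → ED (hex)
Hex = #B48EED


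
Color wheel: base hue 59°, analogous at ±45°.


Base hue: 59°
Left analog: (59 - 45) mod 360 = 14°
Right analog: (59 + 45) mod 360 = 104°
Analogous hues = 14° and 104°


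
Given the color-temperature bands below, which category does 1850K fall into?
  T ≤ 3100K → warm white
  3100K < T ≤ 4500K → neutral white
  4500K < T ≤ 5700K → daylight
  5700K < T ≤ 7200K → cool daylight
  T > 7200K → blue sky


Temperature: 1850K
1850K ≤ 3100K → warm white
Classification: warm white


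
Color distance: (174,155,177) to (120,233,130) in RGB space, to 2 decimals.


d = √[(R₁-R₂)² + (G₁-G₂)² + (B₁-B₂)²]
d = √[(174-120)² + (155-233)² + (177-130)²]
d = √[2916 + 6084 + 2209]
d = √11209
d ≈ 105.87


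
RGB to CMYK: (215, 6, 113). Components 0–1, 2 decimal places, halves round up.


R'=215/255≈0.8431, G'=6/255≈0.0235, B'=113/255≈0.4431
K = 1 - max(R',G',B') = 1 - 215/255 = 40/255 = 0.15686… → 0.16
(1-R'-K)/(1-K) simplifies to (max-R)/max with max = 215:
C = (215-215)/215 = 0/215 = 0 → 0.00
M = (215-6)/215 = 209/215 = 0.97209… → 0.97
Y = (215-113)/215 = 102/215 = 0.47441… → 0.47
= CMYK(0.00, 0.97, 0.47, 0.16)


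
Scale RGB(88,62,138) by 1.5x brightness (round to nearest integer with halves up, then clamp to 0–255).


Multiply each channel by 1.5, round half up, clamp to [0, 255]
R: 88×1.5 = 132
G: 62×1.5 = 93
B: 138×1.5 = 207
= RGB(132, 93, 207)


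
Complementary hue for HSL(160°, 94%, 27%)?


Complement = opposite side of color wheel = hue + 180°
H' = (160 + 180) mod 360 = 340°
S and L unchanged.
= HSL(340°, 94%, 27%)


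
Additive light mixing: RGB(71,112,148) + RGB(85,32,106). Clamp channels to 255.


Additive: each channel = min(255, C₁+C₂)
R: 71+85 = 156 → 156
G: 112+32 = 144 → 144
B: 148+106 = 254 → 254
= RGB(156, 144, 254)


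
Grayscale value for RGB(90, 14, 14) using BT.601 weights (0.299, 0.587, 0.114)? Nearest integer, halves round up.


Gray = 0.299×R + 0.587×G + 0.114×B
Gray = 0.299×90 + 0.587×14 + 0.114×14
Gray = 26.910 + 8.218 + 1.596
Gray = 36.724 → round half up → 37
Gray = 37


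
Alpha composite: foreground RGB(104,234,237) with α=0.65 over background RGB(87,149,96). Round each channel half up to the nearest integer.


C = α×F + (1-α)×B, with 1-α = 0.35
R: 0.65×104 + 0.35×87 = 67.60 + 30.45 = 98.05 → 98
G: 0.65×234 + 0.35×149 = 152.10 + 52.15 = 204.25 → 204
B: 0.65×237 + 0.35×96 = 154.05 + 33.60 = 187.65 → 188
= RGB(98, 204, 188)


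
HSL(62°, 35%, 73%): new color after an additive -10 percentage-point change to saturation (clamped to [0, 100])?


Original S = 35%
Adjustment = -10 percentage points
New S = 35 + (-10) = 25
Clamp to [0, 100] → 25
= HSL(62°, 25%, 73%)


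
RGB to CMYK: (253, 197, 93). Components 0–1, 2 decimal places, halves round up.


R'=253/255≈0.9922, G'=197/255≈0.7725, B'=93/255≈0.3647
K = 1 - max(R',G',B') = 1 - 253/255 = 2/255 = 0.00784… → 0.01
(1-R'-K)/(1-K) simplifies to (max-R)/max with max = 253:
C = (253-253)/253 = 0/253 = 0 → 0.00
M = (253-197)/253 = 56/253 = 0.22134… → 0.22
Y = (253-93)/253 = 160/253 = 0.63241… → 0.63
= CMYK(0.00, 0.22, 0.63, 0.01)


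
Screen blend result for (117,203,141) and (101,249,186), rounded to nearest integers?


Screen: C = 255 - (255-A)×(255-B)/255, rounded to nearest integer
R: 255 - (255-117)×(255-101)/255 = 255 - 21252/255 ≈ 255 - 83.341 = 171.659 → 172
G: 255 - (255-203)×(255-249)/255 = 255 - 312/255 ≈ 255 - 1.224 = 253.776 → 254
B: 255 - (255-141)×(255-186)/255 = 255 - 7866/255 ≈ 255 - 30.847 = 224.153 → 224
= RGB(172, 254, 224)


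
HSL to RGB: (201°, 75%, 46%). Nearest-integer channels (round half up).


H=201°, S=0.75, L=0.46
C = (1-|2L-1|)×S = (1-|-0.08|)×0.75 = 0.69
H' = H/60 = 201/60 ≈ 3.3500; X = C×(1-|H' mod 2 - 1|) = 0.4485
m = L - C/2 = 0.46 - 0.345 = 0.115
Sector ⌊H'⌋ = 3 → (R',G',B') = (0.0, 0.4485, 0.69)
RGB = ((R'+m)×255, (G'+m)×255, (B'+m)×255) = (29.325, 143.6925, 205.275)
Round half up → RGB(29, 144, 205)


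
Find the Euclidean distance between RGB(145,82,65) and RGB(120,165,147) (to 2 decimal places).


d = √[(R₁-R₂)² + (G₁-G₂)² + (B₁-B₂)²]
d = √[(145-120)² + (82-165)² + (65-147)²]
d = √[625 + 6889 + 6724]
d = √14238
d ≈ 119.32


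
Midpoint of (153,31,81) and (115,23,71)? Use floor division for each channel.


Midpoint: each channel = ⌊(C₁+C₂)/2⌋
R: ⌊(153+115)/2⌋ = 134
G: ⌊(31+23)/2⌋ = 27
B: ⌊(81+71)/2⌋ = 76
= RGB(134, 27, 76)


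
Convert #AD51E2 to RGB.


AD → 173 (R)
51 → 81 (G)
E2 → 226 (B)
= RGB(173, 81, 226)


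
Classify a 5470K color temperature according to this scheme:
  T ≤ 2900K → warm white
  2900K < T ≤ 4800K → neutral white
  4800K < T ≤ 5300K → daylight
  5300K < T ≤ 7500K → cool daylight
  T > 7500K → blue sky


Temperature: 5470K
5300K < 5470K ≤ 7500K → cool daylight
Classification: cool daylight


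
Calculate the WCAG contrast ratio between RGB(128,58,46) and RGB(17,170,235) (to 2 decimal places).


Linearize each sRGB channel c=v/255: c/12.92 if c ≤ 0.04045 else ((c+0.055)/1.055)^2.4
L = 0.2126×R_lin + 0.7152×G_lin + 0.0722×B_lin
Color 1 (128,58,46):
  R=128: 128/255≈0.5020 > 0.04045 → ((0.5020+0.055)/1.055)^2.4 ≈ 0.21586
  G=58: 58/255≈0.2275 > 0.04045 → ((0.2275+0.055)/1.055)^2.4 ≈ 0.04231
  B=46: 46/255≈0.1804 > 0.04045 → ((0.1804+0.055)/1.055)^2.4 ≈ 0.02732
  L1 = 0.2126×0.21586 + 0.7152×0.04231 + 0.0722×0.02732 ≈ 0.07813
Color 2 (17,170,235):
  R=17: 17/255≈0.0667 > 0.04045 → ((0.0667+0.055)/1.055)^2.4 ≈ 0.00561
  G=170: 170/255≈0.6667 > 0.04045 → ((0.6667+0.055)/1.055)^2.4 ≈ 0.40198
  B=235: 235/255≈0.9216 > 0.04045 → ((0.9216+0.055)/1.055)^2.4 ≈ 0.83077
  L2 = 0.2126×0.00561 + 0.7152×0.40198 + 0.0722×0.83077 ≈ 0.34867
Lighter = 0.34867, Darker = 0.07813
Ratio = (L_lighter + 0.05) / (L_darker + 0.05)
Ratio = (0.34867 + 0.05) / (0.07813 + 0.05) = 0.39867 / 0.12813 ≈ 3.1115
Ratio ≈ 3.11:1


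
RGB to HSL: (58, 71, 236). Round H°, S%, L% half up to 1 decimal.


Normalize: R'=58/255≈0.2275, G'=71/255≈0.2784, B'=236/255≈0.9255
Max=236/255, Min=58/255, Δ=Max-Min=178/255
L = (Max+Min)/2 = (236+58)/510 = 294/510 = 0.57647… → L = 57.6%
L > 0.5 → S = Δ/(2-Max-Min) = 178/(510-236-58) = 178/216 = 0.82407… → S = 82.4%
(the 1/255 factors cancel in S and H, so raw channel differences can be used)
Max is B' → H = 60 × ((R-G)/Δ + 4) = 60 × ((58-71)/178 + 4)
  -13/178 + 4 = -0.0730… + 4 = 3.9269…
  H = 60 × 3.9269… = 235.617…° → H = 235.6°
= HSL(235.6°, 82.4%, 57.6%)


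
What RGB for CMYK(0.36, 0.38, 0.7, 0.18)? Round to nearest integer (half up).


R = 255 × (1-C) × (1-K) = 255 × 0.64 × 0.82 = 133.824 → 134
G = 255 × (1-M) × (1-K) = 255 × 0.62 × 0.82 = 129.642 → 130
B = 255 × (1-Y) × (1-K) = 255 × 0.30 × 0.82 = 62.73 → 63
= RGB(134, 130, 63)


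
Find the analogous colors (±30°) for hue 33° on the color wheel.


Base hue: 33°
Left analog: (33 - 30) mod 360 = 3°
Right analog: (33 + 30) mod 360 = 63°
Analogous hues = 3° and 63°


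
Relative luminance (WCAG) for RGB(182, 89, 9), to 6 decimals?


Linearize each channel (sRGB transfer function): c = v/255; c_lin = c/12.92 if c ≤ 0.04045, else ((c+0.055)/1.055)^2.4
  R: 182/255 ≈ 0.713725 > 0.04045 → ((0.713725+0.055)/1.055)^2.4 ≈ 0.467784
  G: 89/255 ≈ 0.349020 > 0.04045 → ((0.349020+0.055)/1.055)^2.4 ≈ 0.099899
  B: 9/255 ≈ 0.035294 ≤ 0.04045 → 0.035294/12.92 ≈ 0.002732
R_lin = 0.467784, G_lin = 0.099899, B_lin = 0.002732
L = 0.2126×R + 0.7152×G + 0.0722×B
L = 0.2126×0.467784 + 0.7152×0.099899 + 0.0722×0.002732
L ≈ 0.171096


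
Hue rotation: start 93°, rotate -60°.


New hue = (H + rotation) mod 360
New hue = (93 -60) mod 360
= 33 mod 360
= 33°


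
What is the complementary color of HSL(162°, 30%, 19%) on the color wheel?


Complement = opposite side of color wheel = hue + 180°
H' = (162 + 180) mod 360 = 342°
S and L unchanged.
= HSL(342°, 30%, 19%)


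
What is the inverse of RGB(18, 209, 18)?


Invert: (255-R, 255-G, 255-B)
R: 255-18 = 237
G: 255-209 = 46
B: 255-18 = 237
= RGB(237, 46, 237)


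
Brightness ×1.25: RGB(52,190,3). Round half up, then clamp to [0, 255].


Multiply each channel by 1.25, round half up, clamp to [0, 255]
R: 52×1.25 = 65
G: 190×1.25 = 237.5 → round → 238
B: 3×1.25 = 3.75 → round → 4
= RGB(65, 238, 4)


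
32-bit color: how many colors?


Colors = 2^bits = 2^32
= 4,294,967,296 colors


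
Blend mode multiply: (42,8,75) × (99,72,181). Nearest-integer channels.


Multiply: C = A×B/255, rounded to nearest integer
R: 42×99/255 = 4158/255 ≈ 16.306 → 16
G: 8×72/255 = 576/255 ≈ 2.259 → 2
B: 75×181/255 = 13575/255 ≈ 53.235 → 53
= RGB(16, 2, 53)


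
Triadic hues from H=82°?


Triadic: equally spaced at 120° intervals
H1 = 82°
H2 = (82 + 120) mod 360 = 202°
H3 = (82 + 240) mod 360 = 322°
Triadic = 82°, 202°, 322°


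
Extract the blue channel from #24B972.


Color: #24B972
R = 24 = 36
G = B9 = 185
B = 72 = 114
Blue = 114


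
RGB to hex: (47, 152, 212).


R = 47 → 2F (hex)
G = 152 → 98 (hex)
B = 212 → D4 (hex)
Hex = #2F98D4


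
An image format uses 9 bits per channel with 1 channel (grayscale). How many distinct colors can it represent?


Total bits = 9 bits/channel × 1 channels = 9 bits
Distinct colors = 2^9
= 512 colors


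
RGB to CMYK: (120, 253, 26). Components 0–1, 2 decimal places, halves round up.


R'=120/255≈0.4706, G'=253/255≈0.9922, B'=26/255≈0.1020
K = 1 - max(R',G',B') = 1 - 253/255 = 2/255 = 0.00784… → 0.01
(1-R'-K)/(1-K) simplifies to (max-R)/max with max = 253:
C = (253-120)/253 = 133/253 = 0.52569… → 0.53
M = (253-253)/253 = 0/253 = 0 → 0.00
Y = (253-26)/253 = 227/253 = 0.89723… → 0.90
= CMYK(0.53, 0.00, 0.90, 0.01)


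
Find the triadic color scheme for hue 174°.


Triadic: equally spaced at 120° intervals
H1 = 174°
H2 = (174 + 120) mod 360 = 294°
H3 = (174 + 240) mod 360 = 54°
Triadic = 174°, 294°, 54°


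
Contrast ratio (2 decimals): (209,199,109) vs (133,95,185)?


Linearize each sRGB channel c=v/255: c/12.92 if c ≤ 0.04045 else ((c+0.055)/1.055)^2.4
L = 0.2126×R_lin + 0.7152×G_lin + 0.0722×B_lin
Color 1 (209,199,109):
  R=209: 209/255≈0.8196 > 0.04045 → ((0.8196+0.055)/1.055)^2.4 ≈ 0.63760
  G=199: 199/255≈0.7804 > 0.04045 → ((0.7804+0.055)/1.055)^2.4 ≈ 0.57112
  B=109: 109/255≈0.4275 > 0.04045 → ((0.4275+0.055)/1.055)^2.4 ≈ 0.15293
  L1 = 0.2126×0.63760 + 0.7152×0.57112 + 0.0722×0.15293 ≈ 0.55506
Color 2 (133,95,185):
  R=133: 133/255≈0.5216 > 0.04045 → ((0.5216+0.055)/1.055)^2.4 ≈ 0.23455
  G=95: 95/255≈0.3725 > 0.04045 → ((0.3725+0.055)/1.055)^2.4 ≈ 0.11444
  B=185: 185/255≈0.7255 > 0.04045 → ((0.7255+0.055)/1.055)^2.4 ≈ 0.48515
  L2 = 0.2126×0.23455 + 0.7152×0.11444 + 0.0722×0.48515 ≈ 0.16674
Lighter = 0.55506, Darker = 0.16674
Ratio = (L_lighter + 0.05) / (L_darker + 0.05)
Ratio = (0.55506 + 0.05) / (0.16674 + 0.05) = 0.60506 / 0.21674 ≈ 2.7917
Ratio ≈ 2.79:1


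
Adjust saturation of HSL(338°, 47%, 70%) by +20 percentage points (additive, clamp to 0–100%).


Original S = 47%
Adjustment = +20 percentage points
New S = 47 + (20) = 67
Clamp to [0, 100] → 67
= HSL(338°, 67%, 70%)


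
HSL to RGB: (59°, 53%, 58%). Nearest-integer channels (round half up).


H=59°, S=0.53, L=0.58
C = (1-|2L-1|)×S = (1-|0.16|)×0.53 = 0.4452
H' = H/60 = 59/60 ≈ 0.9833; X = C×(1-|H' mod 2 - 1|) = 0.43778
m = L - C/2 = 0.58 - 0.2226 = 0.3574
Sector ⌊H'⌋ = 0 → (R',G',B') = (0.4452, 0.43778, 0.0)
RGB = ((R'+m)×255, (G'+m)×255, (B'+m)×255) = (204.663, 202.7709, 91.137)
Round half up → RGB(205, 203, 91)


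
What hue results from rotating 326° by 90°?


New hue = (H + rotation) mod 360
New hue = (326 + 90) mod 360
= 416 mod 360
= 56°


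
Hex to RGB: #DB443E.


DB → 219 (R)
44 → 68 (G)
3E → 62 (B)
= RGB(219, 68, 62)


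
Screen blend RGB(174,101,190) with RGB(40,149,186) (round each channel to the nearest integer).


Screen: C = 255 - (255-A)×(255-B)/255, rounded to nearest integer
R: 255 - (255-174)×(255-40)/255 = 255 - 17415/255 ≈ 255 - 68.294 = 186.706 → 187
G: 255 - (255-101)×(255-149)/255 = 255 - 16324/255 ≈ 255 - 64.016 = 190.984 → 191
B: 255 - (255-190)×(255-186)/255 = 255 - 4485/255 ≈ 255 - 17.588 = 237.412 → 237
= RGB(187, 191, 237)


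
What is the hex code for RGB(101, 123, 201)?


R = 101 → 65 (hex)
G = 123 → 7B (hex)
B = 201 → C9 (hex)
Hex = #657BC9


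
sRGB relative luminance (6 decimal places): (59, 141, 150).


Linearize each channel (sRGB transfer function): c = v/255; c_lin = c/12.92 if c ≤ 0.04045, else ((c+0.055)/1.055)^2.4
  R: 59/255 ≈ 0.231373 > 0.04045 → ((0.231373+0.055)/1.055)^2.4 ≈ 0.043735
  G: 141/255 ≈ 0.552941 > 0.04045 → ((0.552941+0.055)/1.055)^2.4 ≈ 0.266356
  B: 150/255 ≈ 0.588235 > 0.04045 → ((0.588235+0.055)/1.055)^2.4 ≈ 0.304987
R_lin = 0.043735, G_lin = 0.266356, B_lin = 0.304987
L = 0.2126×R + 0.7152×G + 0.0722×B
L = 0.2126×0.043735 + 0.7152×0.266356 + 0.0722×0.304987
L ≈ 0.221816


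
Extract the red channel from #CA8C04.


Color: #CA8C04
R = CA = 202
G = 8C = 140
B = 04 = 4
Red = 202


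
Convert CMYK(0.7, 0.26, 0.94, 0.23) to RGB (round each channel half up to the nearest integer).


R = 255 × (1-C) × (1-K) = 255 × 0.30 × 0.77 = 58.905 → 59
G = 255 × (1-M) × (1-K) = 255 × 0.74 × 0.77 = 145.299 → 145
B = 255 × (1-Y) × (1-K) = 255 × 0.06 × 0.77 = 11.781 → 12
= RGB(59, 145, 12)


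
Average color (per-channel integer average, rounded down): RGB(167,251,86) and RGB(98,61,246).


Midpoint: each channel = ⌊(C₁+C₂)/2⌋
R: ⌊(167+98)/2⌋ = 132
G: ⌊(251+61)/2⌋ = 156
B: ⌊(86+246)/2⌋ = 166
= RGB(132, 156, 166)


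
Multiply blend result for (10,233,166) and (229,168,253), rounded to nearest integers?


Multiply: C = A×B/255, rounded to nearest integer
R: 10×229/255 = 2290/255 ≈ 8.980 → 9
G: 233×168/255 = 39144/255 ≈ 153.506 → 154
B: 166×253/255 = 41998/255 ≈ 164.698 → 165
= RGB(9, 154, 165)


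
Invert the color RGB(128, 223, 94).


Invert: (255-R, 255-G, 255-B)
R: 255-128 = 127
G: 255-223 = 32
B: 255-94 = 161
= RGB(127, 32, 161)


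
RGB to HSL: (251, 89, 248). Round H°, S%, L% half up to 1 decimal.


Normalize: R'=251/255≈0.9843, G'=89/255≈0.3490, B'=248/255≈0.9725
Max=251/255, Min=89/255, Δ=Max-Min=162/255
L = (Max+Min)/2 = (251+89)/510 = 340/510 = 0.66666… → L = 66.7%
L > 0.5 → S = Δ/(2-Max-Min) = 162/(510-251-89) = 162/170 = 0.95294… → S = 95.3%
(the 1/255 factors cancel in S and H, so raw channel differences can be used)
Max is R' → H = 60 × (((G-B)/Δ) mod 6) = 60 × (((89-248)/162) mod 6)
  (-159)/162 = -0.9814…; negative, so add 6 → 5.0185…
  H = 60 × 5.0185… = 301.111…° → H = 301.1°
= HSL(301.1°, 95.3%, 66.7%)


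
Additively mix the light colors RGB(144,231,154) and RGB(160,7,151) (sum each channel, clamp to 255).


Additive: each channel = min(255, C₁+C₂)
R: 144+160 = 304 → 255
G: 231+7 = 238 → 238
B: 154+151 = 305 → 255
= RGB(255, 238, 255)


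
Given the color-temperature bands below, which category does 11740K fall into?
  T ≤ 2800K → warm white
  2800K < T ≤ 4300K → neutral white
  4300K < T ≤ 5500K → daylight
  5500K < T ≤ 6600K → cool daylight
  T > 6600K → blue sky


Temperature: 11740K
11740K > 6600K → blue sky
Classification: blue sky


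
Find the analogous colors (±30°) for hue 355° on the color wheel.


Base hue: 355°
Left analog: (355 - 30) mod 360 = 325°
Right analog: (355 + 30) mod 360 = 25°
Analogous hues = 325° and 25°


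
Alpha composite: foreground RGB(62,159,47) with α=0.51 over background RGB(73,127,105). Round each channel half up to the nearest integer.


C = α×F + (1-α)×B, with 1-α = 0.49
R: 0.51×62 + 0.49×73 = 31.62 + 35.77 = 67.39 → 67
G: 0.51×159 + 0.49×127 = 81.09 + 62.23 = 143.32 → 143
B: 0.51×47 + 0.49×105 = 23.97 + 51.45 = 75.42 → 75
= RGB(67, 143, 75)


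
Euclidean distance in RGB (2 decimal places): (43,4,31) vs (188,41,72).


d = √[(R₁-R₂)² + (G₁-G₂)² + (B₁-B₂)²]
d = √[(43-188)² + (4-41)² + (31-72)²]
d = √[21025 + 1369 + 1681]
d = √24075
d ≈ 155.16


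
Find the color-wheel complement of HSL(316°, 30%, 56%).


Complement = opposite side of color wheel = hue + 180°
H' = (316 + 180) mod 360 = 136°
S and L unchanged.
= HSL(136°, 30%, 56%)


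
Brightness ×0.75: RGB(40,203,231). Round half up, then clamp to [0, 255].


Multiply each channel by 0.75, round half up, clamp to [0, 255]
R: 40×0.75 = 30
G: 203×0.75 = 152.25 → round → 152
B: 231×0.75 = 173.25 → round → 173
= RGB(30, 152, 173)


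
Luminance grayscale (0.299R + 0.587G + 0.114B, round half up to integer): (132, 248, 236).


Gray = 0.299×R + 0.587×G + 0.114×B
Gray = 0.299×132 + 0.587×248 + 0.114×236
Gray = 39.468 + 145.576 + 26.904
Gray = 211.948 → round half up → 212
Gray = 212


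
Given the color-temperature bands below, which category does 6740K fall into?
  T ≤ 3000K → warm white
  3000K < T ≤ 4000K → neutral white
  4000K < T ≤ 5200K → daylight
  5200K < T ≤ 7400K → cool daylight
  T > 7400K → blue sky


Temperature: 6740K
5200K < 6740K ≤ 7400K → cool daylight
Classification: cool daylight


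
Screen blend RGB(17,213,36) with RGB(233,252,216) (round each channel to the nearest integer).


Screen: C = 255 - (255-A)×(255-B)/255, rounded to nearest integer
R: 255 - (255-17)×(255-233)/255 = 255 - 5236/255 ≈ 255 - 20.533 = 234.467 → 234
G: 255 - (255-213)×(255-252)/255 = 255 - 126/255 ≈ 255 - 0.494 = 254.506 → 255
B: 255 - (255-36)×(255-216)/255 = 255 - 8541/255 ≈ 255 - 33.494 = 221.506 → 222
= RGB(234, 255, 222)


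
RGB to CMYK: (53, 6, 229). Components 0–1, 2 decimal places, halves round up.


R'=53/255≈0.2078, G'=6/255≈0.0235, B'=229/255≈0.8980
K = 1 - max(R',G',B') = 1 - 229/255 = 26/255 = 0.10196… → 0.10
(1-R'-K)/(1-K) simplifies to (max-R)/max with max = 229:
C = (229-53)/229 = 176/229 = 0.76855… → 0.77
M = (229-6)/229 = 223/229 = 0.97379… → 0.97
Y = (229-229)/229 = 0/229 = 0 → 0.00
= CMYK(0.77, 0.97, 0.00, 0.10)


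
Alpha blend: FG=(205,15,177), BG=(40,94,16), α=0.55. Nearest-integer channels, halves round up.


C = α×F + (1-α)×B, with 1-α = 0.45
R: 0.55×205 + 0.45×40 = 112.75 + 18.00 = 130.75 → 131
G: 0.55×15 + 0.45×94 = 8.25 + 42.30 = 50.55 → 51
B: 0.55×177 + 0.45×16 = 97.35 + 7.20 = 104.55 → 105
= RGB(131, 51, 105)


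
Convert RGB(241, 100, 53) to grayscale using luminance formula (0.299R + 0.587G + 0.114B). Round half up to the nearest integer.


Gray = 0.299×R + 0.587×G + 0.114×B
Gray = 0.299×241 + 0.587×100 + 0.114×53
Gray = 72.059 + 58.700 + 6.042
Gray = 136.801 → round half up → 137
Gray = 137


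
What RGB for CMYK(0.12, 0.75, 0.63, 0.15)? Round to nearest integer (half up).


R = 255 × (1-C) × (1-K) = 255 × 0.88 × 0.85 = 190.74 → 191
G = 255 × (1-M) × (1-K) = 255 × 0.25 × 0.85 = 54.1875 → 54
B = 255 × (1-Y) × (1-K) = 255 × 0.37 × 0.85 = 80.1975 → 80
= RGB(191, 54, 80)


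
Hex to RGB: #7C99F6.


7C → 124 (R)
99 → 153 (G)
F6 → 246 (B)
= RGB(124, 153, 246)


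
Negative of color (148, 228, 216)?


Invert: (255-R, 255-G, 255-B)
R: 255-148 = 107
G: 255-228 = 27
B: 255-216 = 39
= RGB(107, 27, 39)


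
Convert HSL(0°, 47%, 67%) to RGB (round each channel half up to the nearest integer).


H=0°, S=0.47, L=0.67
C = (1-|2L-1|)×S = (1-|0.34|)×0.47 = 0.3102
H' = H/60 = 0/60 ≈ 0.0000; X = C×(1-|H' mod 2 - 1|) = 0.0
m = L - C/2 = 0.67 - 0.1551 = 0.5149
Sector ⌊H'⌋ = 0 → (R',G',B') = (0.3102, 0.0, 0.0)
RGB = ((R'+m)×255, (G'+m)×255, (B'+m)×255) = (210.4005, 131.2995, 131.2995)
Round half up → RGB(210, 131, 131)


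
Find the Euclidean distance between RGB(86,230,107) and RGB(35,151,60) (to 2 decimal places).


d = √[(R₁-R₂)² + (G₁-G₂)² + (B₁-B₂)²]
d = √[(86-35)² + (230-151)² + (107-60)²]
d = √[2601 + 6241 + 2209]
d = √11051
d ≈ 105.12


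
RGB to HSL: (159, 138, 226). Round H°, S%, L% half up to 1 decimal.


Normalize: R'=159/255≈0.6235, G'=138/255≈0.5412, B'=226/255≈0.8863
Max=226/255, Min=138/255, Δ=Max-Min=88/255
L = (Max+Min)/2 = (226+138)/510 = 364/510 = 0.71372… → L = 71.4%
L > 0.5 → S = Δ/(2-Max-Min) = 88/(510-226-138) = 88/146 = 0.60273… → S = 60.3%
(the 1/255 factors cancel in S and H, so raw channel differences can be used)
Max is B' → H = 60 × ((R-G)/Δ + 4) = 60 × ((159-138)/88 + 4)
  21/88 + 4 = 0.2386… + 4 = 4.2386…
  H = 60 × 4.2386… = 254.318…° → H = 254.3°
= HSL(254.3°, 60.3%, 71.4%)


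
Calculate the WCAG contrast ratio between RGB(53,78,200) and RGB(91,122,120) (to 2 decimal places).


Linearize each sRGB channel c=v/255: c/12.92 if c ≤ 0.04045 else ((c+0.055)/1.055)^2.4
L = 0.2126×R_lin + 0.7152×G_lin + 0.0722×B_lin
Color 1 (53,78,200):
  R=53: 53/255≈0.2078 > 0.04045 → ((0.2078+0.055)/1.055)^2.4 ≈ 0.03560
  G=78: 78/255≈0.3059 > 0.04045 → ((0.3059+0.055)/1.055)^2.4 ≈ 0.07619
  B=200: 200/255≈0.7843 > 0.04045 → ((0.7843+0.055)/1.055)^2.4 ≈ 0.57758
  L1 = 0.2126×0.03560 + 0.7152×0.07619 + 0.0722×0.57758 ≈ 0.10376
Color 2 (91,122,120):
  R=91: 91/255≈0.3569 > 0.04045 → ((0.3569+0.055)/1.055)^2.4 ≈ 0.10462
  G=122: 122/255≈0.4784 > 0.04045 → ((0.4784+0.055)/1.055)^2.4 ≈ 0.19462
  B=120: 120/255≈0.4706 > 0.04045 → ((0.4706+0.055)/1.055)^2.4 ≈ 0.18782
  L2 = 0.2126×0.10462 + 0.7152×0.19462 + 0.0722×0.18782 ≈ 0.17499
Lighter = 0.17499, Darker = 0.10376
Ratio = (L_lighter + 0.05) / (L_darker + 0.05)
Ratio = (0.17499 + 0.05) / (0.10376 + 0.05) = 0.22499 / 0.15376 ≈ 1.4633
Ratio ≈ 1.46:1


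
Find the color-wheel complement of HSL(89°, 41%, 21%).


Complement = opposite side of color wheel = hue + 180°
H' = (89 + 180) mod 360 = 269°
S and L unchanged.
= HSL(269°, 41%, 21%)


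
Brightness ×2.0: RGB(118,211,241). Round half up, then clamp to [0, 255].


Multiply each channel by 2.0, round half up, clamp to [0, 255]
R: 118×2.0 = 236
G: 211×2.0 = 422 → clamp → 255
B: 241×2.0 = 482 → clamp → 255
= RGB(236, 255, 255)


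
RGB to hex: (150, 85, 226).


R = 150 → 96 (hex)
G = 85 → 55 (hex)
B = 226 → E2 (hex)
Hex = #9655E2


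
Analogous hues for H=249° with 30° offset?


Base hue: 249°
Left analog: (249 - 30) mod 360 = 219°
Right analog: (249 + 30) mod 360 = 279°
Analogous hues = 219° and 279°


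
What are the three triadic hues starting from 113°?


Triadic: equally spaced at 120° intervals
H1 = 113°
H2 = (113 + 120) mod 360 = 233°
H3 = (113 + 240) mod 360 = 353°
Triadic = 113°, 233°, 353°


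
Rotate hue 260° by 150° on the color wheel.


New hue = (H + rotation) mod 360
New hue = (260 + 150) mod 360
= 410 mod 360
= 50°


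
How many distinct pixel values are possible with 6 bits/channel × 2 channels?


Total bits = 6 bits/channel × 2 channels = 12 bits
Distinct pixel values = 2^12
= 4,096 pixel values


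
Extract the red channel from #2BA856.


Color: #2BA856
R = 2B = 43
G = A8 = 168
B = 56 = 86
Red = 43


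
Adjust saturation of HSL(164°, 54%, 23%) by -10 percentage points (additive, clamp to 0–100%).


Original S = 54%
Adjustment = -10 percentage points
New S = 54 + (-10) = 44
Clamp to [0, 100] → 44
= HSL(164°, 44%, 23%)


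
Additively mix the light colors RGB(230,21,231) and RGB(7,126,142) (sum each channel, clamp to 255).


Additive: each channel = min(255, C₁+C₂)
R: 230+7 = 237 → 237
G: 21+126 = 147 → 147
B: 231+142 = 373 → 255
= RGB(237, 147, 255)


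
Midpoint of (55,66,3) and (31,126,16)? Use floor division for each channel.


Midpoint: each channel = ⌊(C₁+C₂)/2⌋
R: ⌊(55+31)/2⌋ = 43
G: ⌊(66+126)/2⌋ = 96
B: ⌊(3+16)/2⌋ = 9
= RGB(43, 96, 9)


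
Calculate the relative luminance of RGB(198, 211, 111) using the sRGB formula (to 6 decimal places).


Linearize each channel (sRGB transfer function): c = v/255; c_lin = c/12.92 if c ≤ 0.04045, else ((c+0.055)/1.055)^2.4
  R: 198/255 ≈ 0.776471 > 0.04045 → ((0.776471+0.055)/1.055)^2.4 ≈ 0.564712
  G: 211/255 ≈ 0.827451 > 0.04045 → ((0.827451+0.055)/1.055)^2.4 ≈ 0.651406
  B: 111/255 ≈ 0.435294 > 0.04045 → ((0.435294+0.055)/1.055)^2.4 ≈ 0.158961
R_lin = 0.564712, G_lin = 0.651406, B_lin = 0.158961
L = 0.2126×R + 0.7152×G + 0.0722×B
L = 0.2126×0.564712 + 0.7152×0.651406 + 0.0722×0.158961
L ≈ 0.597420


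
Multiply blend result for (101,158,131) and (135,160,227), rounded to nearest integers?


Multiply: C = A×B/255, rounded to nearest integer
R: 101×135/255 = 13635/255 ≈ 53.471 → 53
G: 158×160/255 = 25280/255 ≈ 99.137 → 99
B: 131×227/255 = 29737/255 ≈ 116.616 → 117
= RGB(53, 99, 117)


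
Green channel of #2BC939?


Color: #2BC939
R = 2B = 43
G = C9 = 201
B = 39 = 57
Green = 201


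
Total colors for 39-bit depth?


Colors = 2^bits = 2^39
= 549,755,813,888 colors


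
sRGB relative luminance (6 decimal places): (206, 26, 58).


Linearize each channel (sRGB transfer function): c = v/255; c_lin = c/12.92 if c ≤ 0.04045, else ((c+0.055)/1.055)^2.4
  R: 206/255 ≈ 0.807843 > 0.04045 → ((0.807843+0.055)/1.055)^2.4 ≈ 0.617207
  G: 26/255 ≈ 0.101961 > 0.04045 → ((0.101961+0.055)/1.055)^2.4 ≈ 0.010330
  B: 58/255 ≈ 0.227451 > 0.04045 → ((0.227451+0.055)/1.055)^2.4 ≈ 0.042311
R_lin = 0.617207, G_lin = 0.010330, B_lin = 0.042311
L = 0.2126×R + 0.7152×G + 0.0722×B
L = 0.2126×0.617207 + 0.7152×0.010330 + 0.0722×0.042311
L ≈ 0.141661


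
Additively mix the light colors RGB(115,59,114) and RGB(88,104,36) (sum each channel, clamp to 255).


Additive: each channel = min(255, C₁+C₂)
R: 115+88 = 203 → 203
G: 59+104 = 163 → 163
B: 114+36 = 150 → 150
= RGB(203, 163, 150)


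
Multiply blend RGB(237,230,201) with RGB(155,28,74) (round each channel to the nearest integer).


Multiply: C = A×B/255, rounded to nearest integer
R: 237×155/255 = 36735/255 ≈ 144.059 → 144
G: 230×28/255 = 6440/255 ≈ 25.255 → 25
B: 201×74/255 = 14874/255 ≈ 58.329 → 58
= RGB(144, 25, 58)


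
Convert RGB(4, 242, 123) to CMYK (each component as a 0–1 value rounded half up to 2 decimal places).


R'=4/255≈0.0157, G'=242/255≈0.9490, B'=123/255≈0.4824
K = 1 - max(R',G',B') = 1 - 242/255 = 13/255 = 0.05098… → 0.05
(1-R'-K)/(1-K) simplifies to (max-R)/max with max = 242:
C = (242-4)/242 = 238/242 = 0.98347… → 0.98
M = (242-242)/242 = 0/242 = 0 → 0.00
Y = (242-123)/242 = 119/242 = 0.49173… → 0.49
= CMYK(0.98, 0.00, 0.49, 0.05)


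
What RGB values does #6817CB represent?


68 → 104 (R)
17 → 23 (G)
CB → 203 (B)
= RGB(104, 23, 203)


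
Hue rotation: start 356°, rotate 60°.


New hue = (H + rotation) mod 360
New hue = (356 + 60) mod 360
= 416 mod 360
= 56°


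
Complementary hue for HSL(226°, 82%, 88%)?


Complement = opposite side of color wheel = hue + 180°
H' = (226 + 180) mod 360 = 46°
S and L unchanged.
= HSL(46°, 82%, 88%)


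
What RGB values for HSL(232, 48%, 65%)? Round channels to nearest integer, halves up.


H=232°, S=0.48, L=0.65
C = (1-|2L-1|)×S = (1-|0.30|)×0.48 = 0.336
H' = H/60 = 232/60 ≈ 3.8667; X = C×(1-|H' mod 2 - 1|) = 0.0448
m = L - C/2 = 0.65 - 0.168 = 0.482
Sector ⌊H'⌋ = 3 → (R',G',B') = (0.0, 0.0448, 0.336)
RGB = ((R'+m)×255, (G'+m)×255, (B'+m)×255) = (122.91, 134.334, 208.59)
Round half up → RGB(123, 134, 209)


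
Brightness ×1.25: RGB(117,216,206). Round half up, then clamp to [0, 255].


Multiply each channel by 1.25, round half up, clamp to [0, 255]
R: 117×1.25 = 146.25 → round → 146
G: 216×1.25 = 270 → clamp → 255
B: 206×1.25 = 257.5 → round → 258 → clamp → 255
= RGB(146, 255, 255)


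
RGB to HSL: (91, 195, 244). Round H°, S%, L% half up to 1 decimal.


Normalize: R'=91/255≈0.3569, G'=195/255≈0.7647, B'=244/255≈0.9569
Max=244/255, Min=91/255, Δ=Max-Min=153/255
L = (Max+Min)/2 = (244+91)/510 = 335/510 = 0.65686… → L = 65.7%
L > 0.5 → S = Δ/(2-Max-Min) = 153/(510-244-91) = 153/175 = 0.87428… → S = 87.4%
(the 1/255 factors cancel in S and H, so raw channel differences can be used)
Max is B' → H = 60 × ((R-G)/Δ + 4) = 60 × ((91-195)/153 + 4)
  -104/153 + 4 = -0.6797… + 4 = 3.3202…
  H = 60 × 3.3202… = 199.215…° → H = 199.2°
= HSL(199.2°, 87.4%, 65.7%)


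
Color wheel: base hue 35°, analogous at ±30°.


Base hue: 35°
Left analog: (35 - 30) mod 360 = 5°
Right analog: (35 + 30) mod 360 = 65°
Analogous hues = 5° and 65°


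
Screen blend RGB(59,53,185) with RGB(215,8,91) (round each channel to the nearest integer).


Screen: C = 255 - (255-A)×(255-B)/255, rounded to nearest integer
R: 255 - (255-59)×(255-215)/255 = 255 - 7840/255 ≈ 255 - 30.745 = 224.255 → 224
G: 255 - (255-53)×(255-8)/255 = 255 - 49894/255 ≈ 255 - 195.663 = 59.337 → 59
B: 255 - (255-185)×(255-91)/255 = 255 - 11480/255 ≈ 255 - 45.020 = 209.980 → 210
= RGB(224, 59, 210)


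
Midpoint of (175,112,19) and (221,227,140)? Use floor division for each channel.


Midpoint: each channel = ⌊(C₁+C₂)/2⌋
R: ⌊(175+221)/2⌋ = 198
G: ⌊(112+227)/2⌋ = 169
B: ⌊(19+140)/2⌋ = 79
= RGB(198, 169, 79)


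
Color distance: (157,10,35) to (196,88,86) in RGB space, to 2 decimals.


d = √[(R₁-R₂)² + (G₁-G₂)² + (B₁-B₂)²]
d = √[(157-196)² + (10-88)² + (35-86)²]
d = √[1521 + 6084 + 2601]
d = √10206
d ≈ 101.02


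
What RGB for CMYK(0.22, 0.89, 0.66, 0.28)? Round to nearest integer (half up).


R = 255 × (1-C) × (1-K) = 255 × 0.78 × 0.72 = 143.208 → 143
G = 255 × (1-M) × (1-K) = 255 × 0.11 × 0.72 = 20.196 → 20
B = 255 × (1-Y) × (1-K) = 255 × 0.34 × 0.72 = 62.424 → 62
= RGB(143, 20, 62)


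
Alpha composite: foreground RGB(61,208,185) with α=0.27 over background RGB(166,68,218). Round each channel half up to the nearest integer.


C = α×F + (1-α)×B, with 1-α = 0.73
R: 0.27×61 + 0.73×166 = 16.47 + 121.18 = 137.65 → 138
G: 0.27×208 + 0.73×68 = 56.16 + 49.64 = 105.80 → 106
B: 0.27×185 + 0.73×218 = 49.95 + 159.14 = 209.09 → 209
= RGB(138, 106, 209)


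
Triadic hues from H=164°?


Triadic: equally spaced at 120° intervals
H1 = 164°
H2 = (164 + 120) mod 360 = 284°
H3 = (164 + 240) mod 360 = 44°
Triadic = 164°, 284°, 44°


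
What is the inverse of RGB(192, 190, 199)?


Invert: (255-R, 255-G, 255-B)
R: 255-192 = 63
G: 255-190 = 65
B: 255-199 = 56
= RGB(63, 65, 56)


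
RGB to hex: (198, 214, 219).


R = 198 → C6 (hex)
G = 214 → D6 (hex)
B = 219 → DB (hex)
Hex = #C6D6DB


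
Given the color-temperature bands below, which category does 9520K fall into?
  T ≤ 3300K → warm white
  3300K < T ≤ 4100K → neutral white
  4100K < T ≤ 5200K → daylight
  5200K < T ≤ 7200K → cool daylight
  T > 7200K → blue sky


Temperature: 9520K
9520K > 7200K → blue sky
Classification: blue sky


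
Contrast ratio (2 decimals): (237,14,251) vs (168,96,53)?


Linearize each sRGB channel c=v/255: c/12.92 if c ≤ 0.04045 else ((c+0.055)/1.055)^2.4
L = 0.2126×R_lin + 0.7152×G_lin + 0.0722×B_lin
Color 1 (237,14,251):
  R=237: 237/255≈0.9294 > 0.04045 → ((0.9294+0.055)/1.055)^2.4 ≈ 0.84687
  G=14: 14/255≈0.0549 > 0.04045 → ((0.0549+0.055)/1.055)^2.4 ≈ 0.00439
  B=251: 251/255≈0.9843 > 0.04045 → ((0.9843+0.055)/1.055)^2.4 ≈ 0.96469
  L1 = 0.2126×0.84687 + 0.7152×0.00439 + 0.0722×0.96469 ≈ 0.25284
Color 2 (168,96,53):
  R=168: 168/255≈0.6588 > 0.04045 → ((0.6588+0.055)/1.055)^2.4 ≈ 0.39157
  G=96: 96/255≈0.3765 > 0.04045 → ((0.3765+0.055)/1.055)^2.4 ≈ 0.11697
  B=53: 53/255≈0.2078 > 0.04045 → ((0.2078+0.055)/1.055)^2.4 ≈ 0.03560
  L2 = 0.2126×0.39157 + 0.7152×0.11697 + 0.0722×0.03560 ≈ 0.16948
Lighter = 0.25284, Darker = 0.16948
Ratio = (L_lighter + 0.05) / (L_darker + 0.05)
Ratio = (0.25284 + 0.05) / (0.16948 + 0.05) = 0.30284 / 0.21948 ≈ 1.3798
Ratio ≈ 1.38:1


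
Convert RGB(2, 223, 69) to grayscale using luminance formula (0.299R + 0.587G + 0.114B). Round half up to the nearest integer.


Gray = 0.299×R + 0.587×G + 0.114×B
Gray = 0.299×2 + 0.587×223 + 0.114×69
Gray = 0.598 + 130.901 + 7.866
Gray = 139.365 → round half up → 139
Gray = 139


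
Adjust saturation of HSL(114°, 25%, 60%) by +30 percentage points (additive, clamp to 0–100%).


Original S = 25%
Adjustment = +30 percentage points
New S = 25 + (30) = 55
Clamp to [0, 100] → 55
= HSL(114°, 55%, 60%)


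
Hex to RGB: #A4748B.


A4 → 164 (R)
74 → 116 (G)
8B → 139 (B)
= RGB(164, 116, 139)


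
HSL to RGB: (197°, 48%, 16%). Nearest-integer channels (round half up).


H=197°, S=0.48, L=0.16
C = (1-|2L-1|)×S = (1-|-0.68|)×0.48 = 0.1536
H' = H/60 = 197/60 ≈ 3.2833; X = C×(1-|H' mod 2 - 1|) = 0.11008
m = L - C/2 = 0.16 - 0.0768 = 0.0832
Sector ⌊H'⌋ = 3 → (R',G',B') = (0.0, 0.11008, 0.1536)
RGB = ((R'+m)×255, (G'+m)×255, (B'+m)×255) = (21.216, 49.2864, 60.384)
Round half up → RGB(21, 49, 60)


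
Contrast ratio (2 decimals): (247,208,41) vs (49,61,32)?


Linearize each sRGB channel c=v/255: c/12.92 if c ≤ 0.04045 else ((c+0.055)/1.055)^2.4
L = 0.2126×R_lin + 0.7152×G_lin + 0.0722×B_lin
Color 1 (247,208,41):
  R=247: 247/255≈0.9686 > 0.04045 → ((0.9686+0.055)/1.055)^2.4 ≈ 0.93011
  G=208: 208/255≈0.8157 > 0.04045 → ((0.8157+0.055)/1.055)^2.4 ≈ 0.63076
  B=41: 41/255≈0.1608 > 0.04045 → ((0.1608+0.055)/1.055)^2.4 ≈ 0.02217
  L1 = 0.2126×0.93011 + 0.7152×0.63076 + 0.0722×0.02217 ≈ 0.65046
Color 2 (49,61,32):
  R=49: 49/255≈0.1922 > 0.04045 → ((0.1922+0.055)/1.055)^2.4 ≈ 0.03071
  G=61: 61/255≈0.2392 > 0.04045 → ((0.2392+0.055)/1.055)^2.4 ≈ 0.04667
  B=32: 32/255≈0.1255 > 0.04045 → ((0.1255+0.055)/1.055)^2.4 ≈ 0.01444
  L2 = 0.2126×0.03071 + 0.7152×0.04667 + 0.0722×0.01444 ≈ 0.04095
Lighter = 0.65046, Darker = 0.04095
Ratio = (L_lighter + 0.05) / (L_darker + 0.05)
Ratio = (0.65046 + 0.05) / (0.04095 + 0.05) = 0.70046 / 0.09095 ≈ 7.7018
Ratio ≈ 7.70:1


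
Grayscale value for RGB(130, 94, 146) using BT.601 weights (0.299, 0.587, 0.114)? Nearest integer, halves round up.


Gray = 0.299×R + 0.587×G + 0.114×B
Gray = 0.299×130 + 0.587×94 + 0.114×146
Gray = 38.870 + 55.178 + 16.644
Gray = 110.692 → round half up → 111
Gray = 111


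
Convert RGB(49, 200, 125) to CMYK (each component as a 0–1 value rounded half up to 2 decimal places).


R'=49/255≈0.1922, G'=200/255≈0.7843, B'=125/255≈0.4902
K = 1 - max(R',G',B') = 1 - 200/255 = 55/255 = 0.21568… → 0.22
(1-R'-K)/(1-K) simplifies to (max-R)/max with max = 200:
C = (200-49)/200 = 151/200 = 0.755 → 0.76
M = (200-200)/200 = 0/200 = 0 → 0.00
Y = (200-125)/200 = 75/200 = 0.375 → 0.38
= CMYK(0.76, 0.00, 0.38, 0.22)
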